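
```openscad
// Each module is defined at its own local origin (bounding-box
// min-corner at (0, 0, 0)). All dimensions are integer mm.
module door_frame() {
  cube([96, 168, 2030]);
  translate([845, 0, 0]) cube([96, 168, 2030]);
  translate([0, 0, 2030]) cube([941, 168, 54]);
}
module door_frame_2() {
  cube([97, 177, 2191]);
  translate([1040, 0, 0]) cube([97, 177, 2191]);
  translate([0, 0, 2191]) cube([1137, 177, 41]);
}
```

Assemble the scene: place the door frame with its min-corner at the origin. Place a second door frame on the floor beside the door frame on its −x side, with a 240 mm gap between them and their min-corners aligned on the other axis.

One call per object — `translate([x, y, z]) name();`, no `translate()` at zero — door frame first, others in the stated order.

door_frame();
translate([-1377, 0, 0]) door_frame_2();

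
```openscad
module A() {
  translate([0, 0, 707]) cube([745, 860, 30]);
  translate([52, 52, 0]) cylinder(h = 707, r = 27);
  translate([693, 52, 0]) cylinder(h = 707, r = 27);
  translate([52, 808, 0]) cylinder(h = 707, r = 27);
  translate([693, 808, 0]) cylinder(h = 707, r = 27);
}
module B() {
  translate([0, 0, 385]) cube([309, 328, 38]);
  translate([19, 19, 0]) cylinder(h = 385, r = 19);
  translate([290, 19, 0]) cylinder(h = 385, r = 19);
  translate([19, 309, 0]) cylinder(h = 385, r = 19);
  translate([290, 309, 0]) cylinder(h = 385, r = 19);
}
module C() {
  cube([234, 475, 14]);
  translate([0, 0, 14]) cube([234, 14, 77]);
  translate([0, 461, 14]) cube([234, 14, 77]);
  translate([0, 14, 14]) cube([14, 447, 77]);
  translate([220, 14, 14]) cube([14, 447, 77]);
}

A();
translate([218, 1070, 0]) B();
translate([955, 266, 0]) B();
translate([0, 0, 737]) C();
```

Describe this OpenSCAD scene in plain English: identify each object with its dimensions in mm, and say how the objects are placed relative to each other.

A is a rectangular dining table. The top is 745×860×30 mm with its upper surface at z = 737 mm. It stands on four round legs of 54 mm diameter, each leg's bounding box inset 25 mm from the nearest pair of top edges, running from the floor to the underside of the top.

B is a four-legged stool. The seat is 309×328 mm, 38 mm thick, top at z = 423 mm. It stands on four round legs, each 38 mm in diameter, from z = 0 to the seat underside, each leg's axis is inset half a diameter from the nearest pair of seat edges (so the leg's bounding box is flush with the corner).

C is an open-topped rectangular box: outside dimensions 234×475×91 mm, with a uniform wall and base thickness of 14 mm. The base is a full 234×475 slab on the floor; four walls sit on top of the base. The front and back walls (the −y and +y sides) span the full width; the two side walls fit between them.

Two stools sit around the table at the +y, +x sides. The open box is on top of the table.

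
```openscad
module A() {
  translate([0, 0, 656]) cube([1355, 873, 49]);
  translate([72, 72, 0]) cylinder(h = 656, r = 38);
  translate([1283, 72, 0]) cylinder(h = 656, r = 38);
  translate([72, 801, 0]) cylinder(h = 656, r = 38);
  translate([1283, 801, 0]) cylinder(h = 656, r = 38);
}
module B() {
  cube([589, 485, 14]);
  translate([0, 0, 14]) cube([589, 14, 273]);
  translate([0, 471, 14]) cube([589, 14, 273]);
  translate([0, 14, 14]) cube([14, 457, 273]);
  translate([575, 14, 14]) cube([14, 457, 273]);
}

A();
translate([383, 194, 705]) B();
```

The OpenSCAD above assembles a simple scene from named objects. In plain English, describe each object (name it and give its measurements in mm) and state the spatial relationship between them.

A is a table with a 1355×873 mm rectangular top, 49 mm thick, top surface at z = 705 mm, supported by four round legs of 76 mm diameter, each leg's bounding box inset 34 mm from the nearest pair of top edges, running from the floor.

B is an open-topped rectangular box: outside dimensions 589×485×287 mm, with a uniform wall and base thickness of 14 mm. The base is a full 589×485 slab on the floor; four walls sit on top of the base. The front and back walls (the −y and +y sides) span the full width; the two side walls fit between them.

The open box is on top of the table, centred.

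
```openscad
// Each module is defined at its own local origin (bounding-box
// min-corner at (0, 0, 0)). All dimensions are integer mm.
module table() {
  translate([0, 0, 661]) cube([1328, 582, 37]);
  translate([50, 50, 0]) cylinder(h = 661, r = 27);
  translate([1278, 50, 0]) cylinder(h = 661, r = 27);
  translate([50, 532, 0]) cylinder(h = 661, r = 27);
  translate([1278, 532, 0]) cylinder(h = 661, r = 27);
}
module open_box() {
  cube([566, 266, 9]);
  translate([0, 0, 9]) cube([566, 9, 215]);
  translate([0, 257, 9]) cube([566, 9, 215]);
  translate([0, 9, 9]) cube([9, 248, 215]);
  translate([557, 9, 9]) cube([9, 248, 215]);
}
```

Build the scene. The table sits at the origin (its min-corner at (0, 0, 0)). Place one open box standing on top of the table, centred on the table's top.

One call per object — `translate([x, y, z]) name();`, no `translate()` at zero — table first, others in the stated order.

table();
translate([381, 158, 698]) open_box();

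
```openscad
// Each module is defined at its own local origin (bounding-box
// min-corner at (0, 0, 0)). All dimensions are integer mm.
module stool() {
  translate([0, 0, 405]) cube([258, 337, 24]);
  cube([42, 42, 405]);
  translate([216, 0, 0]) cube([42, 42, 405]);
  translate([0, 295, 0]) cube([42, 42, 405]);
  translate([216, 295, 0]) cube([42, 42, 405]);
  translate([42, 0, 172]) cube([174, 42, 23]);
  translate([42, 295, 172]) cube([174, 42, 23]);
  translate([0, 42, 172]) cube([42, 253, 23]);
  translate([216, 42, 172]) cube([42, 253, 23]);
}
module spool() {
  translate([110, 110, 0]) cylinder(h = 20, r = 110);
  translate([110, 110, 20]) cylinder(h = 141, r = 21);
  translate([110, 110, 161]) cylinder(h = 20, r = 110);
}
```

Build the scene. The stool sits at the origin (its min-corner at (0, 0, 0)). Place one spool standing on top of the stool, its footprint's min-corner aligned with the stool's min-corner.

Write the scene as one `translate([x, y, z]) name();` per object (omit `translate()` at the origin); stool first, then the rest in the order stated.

stool();
translate([0, 0, 429]) spool();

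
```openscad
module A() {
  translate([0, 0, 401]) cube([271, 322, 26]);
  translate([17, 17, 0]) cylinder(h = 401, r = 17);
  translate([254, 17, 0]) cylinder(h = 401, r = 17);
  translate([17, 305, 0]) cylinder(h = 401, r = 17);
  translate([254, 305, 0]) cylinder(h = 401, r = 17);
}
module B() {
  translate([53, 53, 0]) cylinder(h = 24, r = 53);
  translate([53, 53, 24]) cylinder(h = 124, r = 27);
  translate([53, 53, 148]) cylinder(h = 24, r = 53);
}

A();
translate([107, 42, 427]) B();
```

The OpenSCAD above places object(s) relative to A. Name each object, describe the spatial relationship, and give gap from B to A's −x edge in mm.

The spool's min-x is at 107; the stool's min-x is 0; gap = 107 mm.

A is a stool. B is a spool. The spool is on top of the stool. The gap from the spool to the stool's −x edge is 107 mm.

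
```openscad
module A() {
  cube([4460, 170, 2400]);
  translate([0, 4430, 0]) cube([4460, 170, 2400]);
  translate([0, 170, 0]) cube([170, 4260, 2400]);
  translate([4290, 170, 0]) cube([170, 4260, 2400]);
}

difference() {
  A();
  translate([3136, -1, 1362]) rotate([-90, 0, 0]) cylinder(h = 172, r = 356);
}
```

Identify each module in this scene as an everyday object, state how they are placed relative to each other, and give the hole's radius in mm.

The subtracted cylinder has r = 356 mm.

A is a house frame. The house frame has a circular hole through its front wall. The hole's radius is 356 mm.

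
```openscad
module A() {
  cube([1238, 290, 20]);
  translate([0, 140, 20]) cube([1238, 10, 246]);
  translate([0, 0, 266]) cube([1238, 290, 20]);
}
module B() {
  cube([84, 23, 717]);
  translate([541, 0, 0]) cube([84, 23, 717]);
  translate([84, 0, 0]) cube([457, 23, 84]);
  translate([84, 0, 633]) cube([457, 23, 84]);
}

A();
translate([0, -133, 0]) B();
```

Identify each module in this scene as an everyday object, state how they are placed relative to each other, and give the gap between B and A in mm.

The picture frame's nearest face is 110 mm from the I-beam's −y face.

A is an I-beam. B is a picture frame. The picture frame is on the floor beside the I-beam on its −y side. The gap between the picture frame and the I-beam is 110 mm.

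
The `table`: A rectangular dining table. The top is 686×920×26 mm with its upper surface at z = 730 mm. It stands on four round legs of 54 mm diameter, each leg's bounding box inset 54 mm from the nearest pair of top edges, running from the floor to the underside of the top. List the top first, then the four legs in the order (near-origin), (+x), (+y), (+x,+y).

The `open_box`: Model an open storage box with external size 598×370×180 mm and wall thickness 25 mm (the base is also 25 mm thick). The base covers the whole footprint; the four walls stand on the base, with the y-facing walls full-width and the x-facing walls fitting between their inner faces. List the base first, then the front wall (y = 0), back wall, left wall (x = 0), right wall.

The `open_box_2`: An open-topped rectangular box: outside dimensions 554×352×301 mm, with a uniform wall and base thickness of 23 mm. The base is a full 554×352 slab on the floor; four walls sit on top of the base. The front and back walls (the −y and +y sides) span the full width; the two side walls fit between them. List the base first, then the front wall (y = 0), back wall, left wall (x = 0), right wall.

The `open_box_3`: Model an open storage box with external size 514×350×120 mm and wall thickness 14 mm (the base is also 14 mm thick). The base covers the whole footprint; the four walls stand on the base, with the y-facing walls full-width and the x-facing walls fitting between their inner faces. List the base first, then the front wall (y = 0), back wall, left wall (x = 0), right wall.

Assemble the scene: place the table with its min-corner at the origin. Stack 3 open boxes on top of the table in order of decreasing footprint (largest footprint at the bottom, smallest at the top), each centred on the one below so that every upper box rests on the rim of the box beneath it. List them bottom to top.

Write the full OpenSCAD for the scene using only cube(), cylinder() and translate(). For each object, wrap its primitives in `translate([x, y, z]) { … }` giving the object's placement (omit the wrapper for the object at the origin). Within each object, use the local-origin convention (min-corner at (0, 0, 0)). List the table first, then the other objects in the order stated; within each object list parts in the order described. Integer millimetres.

translate([0, 0, 704]) cube([686, 920, 26]);
translate([81, 81, 0]) cylinder(h = 704, r = 27);
translate([605, 81, 0]) cylinder(h = 704, r = 27);
translate([81, 839, 0]) cylinder(h = 704, r = 27);
translate([605, 839, 0]) cylinder(h = 704, r = 27);
translate([44, 275, 730]) {
  cube([598, 370, 25]);
  translate([0, 0, 25]) cube([598, 25, 155]);
  translate([0, 345, 25]) cube([598, 25, 155]);
  translate([0, 25, 25]) cube([25, 320, 155]);
  translate([573, 25, 25]) cube([25, 320, 155]);
}
translate([66, 284, 910]) {
  cube([554, 352, 23]);
  translate([0, 0, 23]) cube([554, 23, 278]);
  translate([0, 329, 23]) cube([554, 23, 278]);
  translate([0, 23, 23]) cube([23, 306, 278]);
  translate([531, 23, 23]) cube([23, 306, 278]);
}
translate([86, 285, 1211]) {
  cube([514, 350, 14]);
  translate([0, 0, 14]) cube([514, 14, 106]);
  translate([0, 336, 14]) cube([514, 14, 106]);
  translate([0, 14, 14]) cube([14, 322, 106]);
  translate([500, 14, 14]) cube([14, 322, 106]);
}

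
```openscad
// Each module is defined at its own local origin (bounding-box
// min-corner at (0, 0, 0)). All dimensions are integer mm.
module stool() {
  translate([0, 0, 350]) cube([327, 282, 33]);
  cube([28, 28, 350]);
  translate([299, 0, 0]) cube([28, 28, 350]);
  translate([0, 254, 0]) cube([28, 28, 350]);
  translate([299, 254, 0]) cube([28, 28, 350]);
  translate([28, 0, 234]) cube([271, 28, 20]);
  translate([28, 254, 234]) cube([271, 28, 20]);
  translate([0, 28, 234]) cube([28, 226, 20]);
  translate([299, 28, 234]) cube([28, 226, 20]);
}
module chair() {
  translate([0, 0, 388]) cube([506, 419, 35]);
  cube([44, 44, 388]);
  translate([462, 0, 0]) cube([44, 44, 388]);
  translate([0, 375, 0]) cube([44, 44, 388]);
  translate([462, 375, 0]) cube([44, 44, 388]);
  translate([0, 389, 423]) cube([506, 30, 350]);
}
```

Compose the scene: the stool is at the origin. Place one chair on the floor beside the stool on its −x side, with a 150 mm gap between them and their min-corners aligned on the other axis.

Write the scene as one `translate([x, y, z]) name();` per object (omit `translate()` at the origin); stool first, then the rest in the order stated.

stool();
translate([-656, 0, 0]) chair();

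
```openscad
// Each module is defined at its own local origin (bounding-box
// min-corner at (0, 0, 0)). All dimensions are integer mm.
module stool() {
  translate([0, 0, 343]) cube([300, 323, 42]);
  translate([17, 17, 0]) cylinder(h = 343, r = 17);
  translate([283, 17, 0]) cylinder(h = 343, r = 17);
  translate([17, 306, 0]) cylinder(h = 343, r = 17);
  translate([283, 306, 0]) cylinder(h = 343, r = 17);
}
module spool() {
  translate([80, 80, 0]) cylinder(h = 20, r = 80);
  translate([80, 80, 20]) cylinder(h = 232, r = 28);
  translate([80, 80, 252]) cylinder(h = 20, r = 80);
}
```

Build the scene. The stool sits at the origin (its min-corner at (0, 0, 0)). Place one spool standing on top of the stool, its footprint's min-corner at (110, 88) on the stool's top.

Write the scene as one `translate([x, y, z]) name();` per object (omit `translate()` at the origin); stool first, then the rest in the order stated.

stool();
translate([110, 88, 385]) spool();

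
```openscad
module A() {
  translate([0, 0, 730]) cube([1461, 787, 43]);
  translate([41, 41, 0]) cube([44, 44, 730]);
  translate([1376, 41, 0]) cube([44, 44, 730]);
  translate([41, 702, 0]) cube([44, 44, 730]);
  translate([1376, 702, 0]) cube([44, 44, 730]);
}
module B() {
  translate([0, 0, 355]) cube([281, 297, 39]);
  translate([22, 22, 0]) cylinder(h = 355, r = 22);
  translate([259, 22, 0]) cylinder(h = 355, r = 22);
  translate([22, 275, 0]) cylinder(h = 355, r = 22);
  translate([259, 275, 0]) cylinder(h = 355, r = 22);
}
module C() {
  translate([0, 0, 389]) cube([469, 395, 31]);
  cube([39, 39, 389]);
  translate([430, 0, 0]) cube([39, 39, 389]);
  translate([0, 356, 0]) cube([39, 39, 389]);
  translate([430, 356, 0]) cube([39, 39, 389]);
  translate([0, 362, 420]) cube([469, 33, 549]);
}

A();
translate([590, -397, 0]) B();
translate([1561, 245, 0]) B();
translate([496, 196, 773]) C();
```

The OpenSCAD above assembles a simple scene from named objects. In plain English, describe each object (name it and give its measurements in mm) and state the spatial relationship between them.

A is a table: top 1461 mm (x) × 787 mm (y), 43 mm thick, upper face at z = 773 mm, on four 44×44 mm square legs, each inset 41 mm from the nearest pair of top edges, running from z = 0 to the bottom of the top.

B is a four-legged stool. The seat is 281×297 mm, 39 mm thick, top at z = 394 mm. It stands on four round legs, each 44 mm in diameter, from z = 0 to the seat underside, each leg's axis is inset half a diameter from the nearest pair of seat edges (so the leg's bounding box is flush with the corner).

C is a chair. The seat is a 469×395×31 mm slab with its top at z = 420 mm, on four 39×39 mm corner legs (flush with the seat edges, standing on z = 0). A flat backrest 33 mm thick, 549 mm tall, spans the full seat width and rises from the seat top along its +y edge, rear face flush with the rear of the seat.

Two stools sit around the table at the −y, +x sides. The chair is on top of the table, centred.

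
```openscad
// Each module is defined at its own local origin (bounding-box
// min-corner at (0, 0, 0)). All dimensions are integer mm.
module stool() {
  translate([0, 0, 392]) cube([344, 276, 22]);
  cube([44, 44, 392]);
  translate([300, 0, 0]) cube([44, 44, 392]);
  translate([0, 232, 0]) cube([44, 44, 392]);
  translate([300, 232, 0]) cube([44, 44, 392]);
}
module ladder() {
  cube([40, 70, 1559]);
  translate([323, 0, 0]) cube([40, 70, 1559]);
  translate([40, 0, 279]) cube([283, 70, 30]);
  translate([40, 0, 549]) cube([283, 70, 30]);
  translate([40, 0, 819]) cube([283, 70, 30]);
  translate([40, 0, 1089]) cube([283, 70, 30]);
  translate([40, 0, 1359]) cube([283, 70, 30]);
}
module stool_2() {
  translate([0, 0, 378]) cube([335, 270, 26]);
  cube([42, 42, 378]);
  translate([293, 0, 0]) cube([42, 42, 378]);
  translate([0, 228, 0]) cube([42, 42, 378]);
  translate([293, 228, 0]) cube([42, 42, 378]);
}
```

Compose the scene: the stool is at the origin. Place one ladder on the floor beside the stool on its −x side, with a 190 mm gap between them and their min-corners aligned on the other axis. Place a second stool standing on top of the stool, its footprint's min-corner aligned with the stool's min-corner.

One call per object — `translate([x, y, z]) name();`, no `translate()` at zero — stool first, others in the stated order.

stool();
translate([-553, 0, 0]) ladder();
translate([0, 0, 414]) stool_2();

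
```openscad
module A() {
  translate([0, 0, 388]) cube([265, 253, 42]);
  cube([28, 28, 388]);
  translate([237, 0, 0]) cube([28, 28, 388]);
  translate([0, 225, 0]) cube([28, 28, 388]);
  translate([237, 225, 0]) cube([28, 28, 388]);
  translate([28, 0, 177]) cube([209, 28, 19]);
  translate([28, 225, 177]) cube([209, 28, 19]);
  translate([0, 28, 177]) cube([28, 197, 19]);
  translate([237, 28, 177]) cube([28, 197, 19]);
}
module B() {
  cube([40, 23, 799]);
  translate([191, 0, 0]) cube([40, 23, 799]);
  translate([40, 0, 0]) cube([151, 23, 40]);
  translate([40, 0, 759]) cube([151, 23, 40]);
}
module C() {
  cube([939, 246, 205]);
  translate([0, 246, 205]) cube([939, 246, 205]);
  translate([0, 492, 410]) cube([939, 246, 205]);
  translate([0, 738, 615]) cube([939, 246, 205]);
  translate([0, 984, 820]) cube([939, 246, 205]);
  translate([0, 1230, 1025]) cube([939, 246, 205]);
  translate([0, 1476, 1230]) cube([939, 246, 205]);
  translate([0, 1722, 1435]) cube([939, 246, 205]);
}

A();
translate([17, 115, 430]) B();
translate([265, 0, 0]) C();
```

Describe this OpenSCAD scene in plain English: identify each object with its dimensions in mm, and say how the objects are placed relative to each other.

A is a simple wooden stool: a rectangular seat 265 mm (x) by 253 mm (y), 42 mm thick, top face at z = 430 mm, on four square legs, each 28×28 mm in cross-section. The legs rest on z = 0, each flush with a corner of the seat. Four stretchers, 28 mm wide and 19 mm tall, connect adjacent legs with their undersides at z = 177 mm, each running between the inner faces of the legs it joins and aligned with the legs' outer faces on the other axis.

B is a rectangular picture frame lying in the x–z plane (depth along y). The opening is 151 mm wide (x) by 719 mm tall (z), surrounded by a border 40 mm wide on all four sides. The frame is 23 mm deep and is made of two full-height vertical stiles with two horizontal rails fitted between them.

C is a straight staircase of 8 solid steps. Each step is 939 mm wide (x), 246 mm deep (y, the going) and 205 mm tall (the rise). The first step rests on the floor; each subsequent step sits one going further in +y and one rise higher in +z, directly behind and above the previous step with no overlap.

The picture frame is on top of the stool, centred. The staircase is against the stool's +x side, with their −y faces flush.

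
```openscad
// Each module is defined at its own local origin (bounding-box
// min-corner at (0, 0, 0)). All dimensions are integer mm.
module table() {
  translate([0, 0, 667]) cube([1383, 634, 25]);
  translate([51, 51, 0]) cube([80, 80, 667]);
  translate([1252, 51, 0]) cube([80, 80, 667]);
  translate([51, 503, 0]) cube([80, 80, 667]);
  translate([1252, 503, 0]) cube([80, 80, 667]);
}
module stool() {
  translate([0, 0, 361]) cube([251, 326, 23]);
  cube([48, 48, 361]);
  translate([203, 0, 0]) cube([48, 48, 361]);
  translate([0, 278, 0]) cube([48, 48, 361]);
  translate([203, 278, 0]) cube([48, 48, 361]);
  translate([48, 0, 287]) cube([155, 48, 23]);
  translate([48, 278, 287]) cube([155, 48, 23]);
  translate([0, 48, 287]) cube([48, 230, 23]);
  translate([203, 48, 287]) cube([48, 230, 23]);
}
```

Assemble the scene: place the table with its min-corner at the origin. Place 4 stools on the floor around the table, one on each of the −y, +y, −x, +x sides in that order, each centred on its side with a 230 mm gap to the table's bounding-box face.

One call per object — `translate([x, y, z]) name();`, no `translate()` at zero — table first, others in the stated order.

table();
translate([566, -556, 0]) stool();
translate([566, 864, 0]) stool();
translate([-481, 154, 0]) stool();
translate([1613, 154, 0]) stool();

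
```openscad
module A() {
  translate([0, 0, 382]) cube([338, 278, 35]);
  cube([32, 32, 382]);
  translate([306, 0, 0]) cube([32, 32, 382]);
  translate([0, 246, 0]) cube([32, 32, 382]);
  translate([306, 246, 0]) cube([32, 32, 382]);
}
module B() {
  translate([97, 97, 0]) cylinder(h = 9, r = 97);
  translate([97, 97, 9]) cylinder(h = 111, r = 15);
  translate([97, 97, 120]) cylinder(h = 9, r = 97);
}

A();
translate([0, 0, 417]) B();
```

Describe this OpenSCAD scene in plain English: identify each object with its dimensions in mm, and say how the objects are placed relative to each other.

A is a four-legged stool. The seat is a 338×278×35 mm slab whose top surface is at z = 417 mm; four square legs, each 32×32 mm in cross-section, run from the floor (z = 0) to the underside of the seat, each flush with a corner of the seat.

B is a spool: two coaxial disc flanges of radius 97 mm and thickness 9 mm, joined by a core cylinder of radius 15 mm and height 111 mm. The lower flange rests on z = 0 and the three cylinders share a vertical axis.

The spool is on top of the stool.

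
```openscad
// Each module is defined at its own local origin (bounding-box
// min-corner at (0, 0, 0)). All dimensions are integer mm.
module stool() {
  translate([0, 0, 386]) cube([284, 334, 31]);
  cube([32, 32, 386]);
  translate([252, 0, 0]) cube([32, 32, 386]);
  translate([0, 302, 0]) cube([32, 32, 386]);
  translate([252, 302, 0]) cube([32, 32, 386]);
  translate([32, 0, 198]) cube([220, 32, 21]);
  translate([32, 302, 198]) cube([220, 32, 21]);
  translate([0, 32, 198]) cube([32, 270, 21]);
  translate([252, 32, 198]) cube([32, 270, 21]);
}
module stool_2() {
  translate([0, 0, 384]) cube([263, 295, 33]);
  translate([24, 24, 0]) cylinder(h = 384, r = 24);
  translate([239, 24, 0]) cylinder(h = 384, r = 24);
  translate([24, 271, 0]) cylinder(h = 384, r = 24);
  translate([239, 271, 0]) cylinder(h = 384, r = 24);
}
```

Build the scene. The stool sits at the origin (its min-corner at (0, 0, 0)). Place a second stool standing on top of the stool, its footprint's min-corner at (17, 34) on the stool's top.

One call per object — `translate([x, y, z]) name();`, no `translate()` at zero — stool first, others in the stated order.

stool();
translate([17, 34, 417]) stool_2();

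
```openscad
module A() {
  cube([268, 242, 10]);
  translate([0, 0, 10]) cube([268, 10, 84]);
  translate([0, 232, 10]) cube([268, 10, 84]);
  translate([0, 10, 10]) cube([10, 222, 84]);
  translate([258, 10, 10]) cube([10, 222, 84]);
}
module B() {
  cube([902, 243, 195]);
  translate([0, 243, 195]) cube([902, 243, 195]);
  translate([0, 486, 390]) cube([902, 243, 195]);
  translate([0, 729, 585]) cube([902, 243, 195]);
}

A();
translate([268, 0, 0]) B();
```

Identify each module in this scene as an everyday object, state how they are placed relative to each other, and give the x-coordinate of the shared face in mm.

The open box's +x face and the staircase's −x face are both at x = 268 mm.

A is an open box. B is a staircase. The staircase is against the open box's +x side, with their −y faces flush. The x-coordinate of the shared face is 268 mm.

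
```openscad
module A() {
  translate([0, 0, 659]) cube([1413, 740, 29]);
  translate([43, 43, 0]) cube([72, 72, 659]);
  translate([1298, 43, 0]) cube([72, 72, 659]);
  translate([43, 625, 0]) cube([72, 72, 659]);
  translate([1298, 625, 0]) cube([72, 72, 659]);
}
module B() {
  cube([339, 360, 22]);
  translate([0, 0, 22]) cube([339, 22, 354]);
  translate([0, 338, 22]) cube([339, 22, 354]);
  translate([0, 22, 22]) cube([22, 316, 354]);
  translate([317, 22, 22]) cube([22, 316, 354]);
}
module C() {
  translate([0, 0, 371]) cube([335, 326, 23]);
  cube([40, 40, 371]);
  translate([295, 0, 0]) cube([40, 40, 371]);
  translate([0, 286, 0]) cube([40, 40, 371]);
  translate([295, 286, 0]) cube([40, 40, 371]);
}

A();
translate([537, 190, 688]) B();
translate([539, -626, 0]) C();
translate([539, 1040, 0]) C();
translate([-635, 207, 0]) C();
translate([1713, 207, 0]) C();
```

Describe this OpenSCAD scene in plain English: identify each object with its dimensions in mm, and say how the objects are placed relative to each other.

A is a table: top 1413 mm (x) × 740 mm (y), 29 mm thick, upper face at z = 688 mm, on four 72×72 mm square legs, each inset 43 mm from the nearest pair of top edges, running from z = 0 to the bottom of the top.

B is an open-topped rectangular box: outside dimensions 339×360×376 mm, with a uniform wall and base thickness of 22 mm. The base is a full 339×360 slab on the floor; four walls sit on top of the base. The front and back walls (the −y and +y sides) span the full width; the two side walls fit between them.

C is a four-legged stool. The seat is a 335×326×23 mm slab whose top surface is at z = 394 mm; four square legs, each 40×40 mm in cross-section, run from the floor (z = 0) to the underside of the seat, each flush with a corner of the seat.

The open box is on top of the table, centred. Four stools sit around the table at the −y, +y, −x, +x sides.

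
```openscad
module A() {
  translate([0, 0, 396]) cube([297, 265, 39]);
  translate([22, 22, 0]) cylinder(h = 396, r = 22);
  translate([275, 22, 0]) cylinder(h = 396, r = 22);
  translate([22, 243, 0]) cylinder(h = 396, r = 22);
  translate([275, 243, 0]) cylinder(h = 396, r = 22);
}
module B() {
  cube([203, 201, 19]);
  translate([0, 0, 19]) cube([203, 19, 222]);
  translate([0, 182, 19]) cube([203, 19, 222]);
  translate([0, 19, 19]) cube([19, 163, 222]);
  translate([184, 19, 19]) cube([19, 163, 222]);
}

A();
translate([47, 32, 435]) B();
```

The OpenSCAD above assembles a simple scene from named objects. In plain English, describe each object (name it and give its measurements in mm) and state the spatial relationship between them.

A is a four-legged stool. The seat is a 297×265×39 mm slab whose top surface is at z = 435 mm; four round legs, each 44 mm in diameter, run from the floor (z = 0) to the underside of the seat, each leg's axis is inset half a diameter from the nearest pair of seat edges (so the leg's bounding box is flush with the corner).

B is an open-topped rectangular box: outside dimensions 203×201×241 mm, with a uniform wall and base thickness of 19 mm. The base is a full 203×201 slab on the floor; four walls sit on top of the base. The front and back walls (the −y and +y sides) span the full width; the two side walls fit between them.

The open box is on top of the stool, centred.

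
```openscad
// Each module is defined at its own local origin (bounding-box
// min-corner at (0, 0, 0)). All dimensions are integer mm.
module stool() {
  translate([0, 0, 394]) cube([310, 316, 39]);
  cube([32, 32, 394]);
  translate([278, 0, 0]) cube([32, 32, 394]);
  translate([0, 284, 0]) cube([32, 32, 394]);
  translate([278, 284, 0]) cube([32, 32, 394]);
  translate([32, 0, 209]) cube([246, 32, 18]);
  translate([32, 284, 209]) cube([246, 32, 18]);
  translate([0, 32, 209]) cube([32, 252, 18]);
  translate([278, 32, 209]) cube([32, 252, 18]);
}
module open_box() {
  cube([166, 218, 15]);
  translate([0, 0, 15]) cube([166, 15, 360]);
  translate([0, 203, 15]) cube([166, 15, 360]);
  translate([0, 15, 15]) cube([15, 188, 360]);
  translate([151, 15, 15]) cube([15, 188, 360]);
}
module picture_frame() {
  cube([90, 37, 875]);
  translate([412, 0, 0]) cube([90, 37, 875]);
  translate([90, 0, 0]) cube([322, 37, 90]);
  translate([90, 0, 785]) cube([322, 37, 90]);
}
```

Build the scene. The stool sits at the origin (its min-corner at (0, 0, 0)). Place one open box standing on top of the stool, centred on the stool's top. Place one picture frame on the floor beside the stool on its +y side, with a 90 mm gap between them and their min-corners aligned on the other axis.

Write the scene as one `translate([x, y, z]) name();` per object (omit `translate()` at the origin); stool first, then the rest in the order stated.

stool();
translate([72, 49, 433]) open_box();
translate([0, 406, 0]) picture_frame();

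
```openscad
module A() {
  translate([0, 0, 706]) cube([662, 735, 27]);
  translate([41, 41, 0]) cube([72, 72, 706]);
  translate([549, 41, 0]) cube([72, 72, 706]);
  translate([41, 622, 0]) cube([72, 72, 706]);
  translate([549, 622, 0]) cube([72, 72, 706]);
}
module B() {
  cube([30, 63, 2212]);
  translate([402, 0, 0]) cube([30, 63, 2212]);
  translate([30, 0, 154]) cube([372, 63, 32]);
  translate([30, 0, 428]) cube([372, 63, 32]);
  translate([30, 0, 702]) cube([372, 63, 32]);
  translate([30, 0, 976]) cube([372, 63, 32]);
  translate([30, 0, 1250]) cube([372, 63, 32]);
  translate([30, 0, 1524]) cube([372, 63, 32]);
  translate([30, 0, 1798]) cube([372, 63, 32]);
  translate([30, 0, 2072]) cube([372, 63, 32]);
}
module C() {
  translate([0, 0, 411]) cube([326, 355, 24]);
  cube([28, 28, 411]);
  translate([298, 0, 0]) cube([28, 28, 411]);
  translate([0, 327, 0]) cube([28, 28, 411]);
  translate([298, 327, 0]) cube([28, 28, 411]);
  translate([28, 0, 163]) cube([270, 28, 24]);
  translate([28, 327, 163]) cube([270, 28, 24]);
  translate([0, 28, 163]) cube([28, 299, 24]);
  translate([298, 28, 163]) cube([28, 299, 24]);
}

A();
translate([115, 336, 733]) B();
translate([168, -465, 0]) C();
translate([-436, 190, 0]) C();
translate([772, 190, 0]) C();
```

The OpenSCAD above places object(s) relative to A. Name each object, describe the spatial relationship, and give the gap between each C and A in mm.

A is a table. B is a ladder. C is a stool. The ladder is on top of the table, centred. Three stools sit around the table at the −y, −x, +x sides. The gap between each stool and the table is 110 mm.

Each stool's nearest face is 110 mm from the table's bounding box.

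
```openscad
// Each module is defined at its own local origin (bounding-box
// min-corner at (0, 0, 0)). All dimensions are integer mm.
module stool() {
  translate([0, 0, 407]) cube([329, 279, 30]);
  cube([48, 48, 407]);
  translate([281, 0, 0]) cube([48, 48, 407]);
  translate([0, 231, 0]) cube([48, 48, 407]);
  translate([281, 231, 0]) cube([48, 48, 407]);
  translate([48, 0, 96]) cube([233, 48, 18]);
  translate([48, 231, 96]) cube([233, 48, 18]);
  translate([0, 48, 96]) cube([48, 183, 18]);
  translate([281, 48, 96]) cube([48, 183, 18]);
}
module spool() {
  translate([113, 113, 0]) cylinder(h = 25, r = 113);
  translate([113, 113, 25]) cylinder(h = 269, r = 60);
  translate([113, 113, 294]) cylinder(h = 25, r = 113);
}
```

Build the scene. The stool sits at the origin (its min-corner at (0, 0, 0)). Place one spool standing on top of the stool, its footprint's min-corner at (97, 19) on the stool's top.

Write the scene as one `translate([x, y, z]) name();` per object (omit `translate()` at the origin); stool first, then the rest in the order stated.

stool();
translate([97, 19, 437]) spool();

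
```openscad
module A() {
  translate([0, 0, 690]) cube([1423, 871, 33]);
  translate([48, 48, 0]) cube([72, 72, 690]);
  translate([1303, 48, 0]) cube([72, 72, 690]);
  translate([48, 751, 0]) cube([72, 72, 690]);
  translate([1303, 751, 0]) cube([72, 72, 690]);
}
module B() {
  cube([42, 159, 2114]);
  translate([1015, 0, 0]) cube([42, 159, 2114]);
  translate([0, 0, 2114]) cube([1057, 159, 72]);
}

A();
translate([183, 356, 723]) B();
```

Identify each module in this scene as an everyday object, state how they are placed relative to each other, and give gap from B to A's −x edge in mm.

The door frame's min-x is at 183; the table's min-x is 0; gap = 183 mm.

A is a table. B is a door frame. The door frame is on top of the table, centred. The gap from the door frame to the table's −x edge is 183 mm.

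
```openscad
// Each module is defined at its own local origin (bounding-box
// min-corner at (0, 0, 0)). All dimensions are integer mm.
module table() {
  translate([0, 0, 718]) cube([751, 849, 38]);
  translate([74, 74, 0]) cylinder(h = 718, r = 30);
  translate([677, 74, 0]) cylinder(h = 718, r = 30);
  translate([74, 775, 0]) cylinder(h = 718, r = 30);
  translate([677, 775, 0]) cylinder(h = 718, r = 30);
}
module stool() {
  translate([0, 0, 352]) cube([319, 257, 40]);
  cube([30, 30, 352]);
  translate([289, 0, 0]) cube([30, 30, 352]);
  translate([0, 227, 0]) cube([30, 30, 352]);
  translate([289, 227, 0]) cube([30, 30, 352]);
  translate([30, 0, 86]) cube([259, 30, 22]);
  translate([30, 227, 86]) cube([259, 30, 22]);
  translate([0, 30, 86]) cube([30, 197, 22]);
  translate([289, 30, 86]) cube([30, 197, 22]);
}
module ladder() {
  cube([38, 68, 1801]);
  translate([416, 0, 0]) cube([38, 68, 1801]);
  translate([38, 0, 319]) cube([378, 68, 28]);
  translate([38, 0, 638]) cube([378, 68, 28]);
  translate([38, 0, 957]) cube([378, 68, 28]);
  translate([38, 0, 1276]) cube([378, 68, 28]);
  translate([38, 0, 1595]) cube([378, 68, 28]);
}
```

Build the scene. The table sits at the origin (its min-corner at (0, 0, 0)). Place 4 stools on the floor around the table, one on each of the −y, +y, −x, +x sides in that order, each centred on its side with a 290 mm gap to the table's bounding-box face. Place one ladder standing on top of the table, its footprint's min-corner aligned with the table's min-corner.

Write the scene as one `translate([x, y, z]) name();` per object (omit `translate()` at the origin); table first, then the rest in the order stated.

table();
translate([216, -547, 0]) stool();
translate([216, 1139, 0]) stool();
translate([-609, 296, 0]) stool();
translate([1041, 296, 0]) stool();
translate([0, 0, 756]) ladder();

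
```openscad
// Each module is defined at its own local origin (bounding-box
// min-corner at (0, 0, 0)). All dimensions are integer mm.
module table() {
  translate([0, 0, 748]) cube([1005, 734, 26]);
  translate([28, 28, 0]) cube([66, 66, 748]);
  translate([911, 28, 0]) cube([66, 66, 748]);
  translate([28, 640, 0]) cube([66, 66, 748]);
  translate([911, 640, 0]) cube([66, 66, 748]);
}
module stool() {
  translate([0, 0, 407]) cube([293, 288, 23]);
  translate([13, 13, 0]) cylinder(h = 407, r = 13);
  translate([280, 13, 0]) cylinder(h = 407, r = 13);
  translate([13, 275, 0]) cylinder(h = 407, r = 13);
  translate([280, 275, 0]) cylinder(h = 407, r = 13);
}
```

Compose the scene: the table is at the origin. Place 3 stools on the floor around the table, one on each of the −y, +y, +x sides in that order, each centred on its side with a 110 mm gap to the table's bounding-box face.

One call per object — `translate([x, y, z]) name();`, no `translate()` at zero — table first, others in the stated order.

table();
translate([356, -398, 0]) stool();
translate([356, 844, 0]) stool();
translate([1115, 223, 0]) stool();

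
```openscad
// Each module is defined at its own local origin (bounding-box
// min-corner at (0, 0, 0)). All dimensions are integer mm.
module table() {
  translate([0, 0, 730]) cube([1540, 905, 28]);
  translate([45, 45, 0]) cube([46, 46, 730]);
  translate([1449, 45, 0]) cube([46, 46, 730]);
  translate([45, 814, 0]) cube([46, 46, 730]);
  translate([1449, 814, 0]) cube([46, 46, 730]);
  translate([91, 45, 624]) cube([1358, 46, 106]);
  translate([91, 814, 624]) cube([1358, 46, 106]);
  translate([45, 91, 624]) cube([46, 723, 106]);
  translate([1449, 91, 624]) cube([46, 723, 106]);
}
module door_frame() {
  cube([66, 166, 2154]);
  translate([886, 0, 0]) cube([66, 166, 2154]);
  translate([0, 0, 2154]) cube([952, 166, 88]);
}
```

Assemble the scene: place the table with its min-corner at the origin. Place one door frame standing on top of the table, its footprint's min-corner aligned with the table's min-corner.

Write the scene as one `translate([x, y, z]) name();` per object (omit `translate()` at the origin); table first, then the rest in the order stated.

table();
translate([0, 0, 758]) door_frame();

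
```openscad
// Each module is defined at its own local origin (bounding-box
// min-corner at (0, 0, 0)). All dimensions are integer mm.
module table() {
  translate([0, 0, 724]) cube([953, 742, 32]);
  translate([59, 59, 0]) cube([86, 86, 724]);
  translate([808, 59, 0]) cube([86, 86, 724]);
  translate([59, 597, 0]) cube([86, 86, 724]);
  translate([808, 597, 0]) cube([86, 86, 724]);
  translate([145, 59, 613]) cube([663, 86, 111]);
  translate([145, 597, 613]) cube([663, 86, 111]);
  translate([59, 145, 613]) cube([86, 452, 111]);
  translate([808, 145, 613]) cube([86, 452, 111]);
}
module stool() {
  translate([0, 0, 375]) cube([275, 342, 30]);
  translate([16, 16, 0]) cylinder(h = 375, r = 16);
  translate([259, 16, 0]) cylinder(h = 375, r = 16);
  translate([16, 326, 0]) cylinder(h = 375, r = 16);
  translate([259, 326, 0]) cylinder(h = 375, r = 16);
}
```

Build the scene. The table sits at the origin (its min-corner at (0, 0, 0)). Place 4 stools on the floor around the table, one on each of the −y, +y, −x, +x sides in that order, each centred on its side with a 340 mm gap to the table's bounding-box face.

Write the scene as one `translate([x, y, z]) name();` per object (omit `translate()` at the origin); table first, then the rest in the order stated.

table();
translate([339, -682, 0]) stool();
translate([339, 1082, 0]) stool();
translate([-615, 200, 0]) stool();
translate([1293, 200, 0]) stool();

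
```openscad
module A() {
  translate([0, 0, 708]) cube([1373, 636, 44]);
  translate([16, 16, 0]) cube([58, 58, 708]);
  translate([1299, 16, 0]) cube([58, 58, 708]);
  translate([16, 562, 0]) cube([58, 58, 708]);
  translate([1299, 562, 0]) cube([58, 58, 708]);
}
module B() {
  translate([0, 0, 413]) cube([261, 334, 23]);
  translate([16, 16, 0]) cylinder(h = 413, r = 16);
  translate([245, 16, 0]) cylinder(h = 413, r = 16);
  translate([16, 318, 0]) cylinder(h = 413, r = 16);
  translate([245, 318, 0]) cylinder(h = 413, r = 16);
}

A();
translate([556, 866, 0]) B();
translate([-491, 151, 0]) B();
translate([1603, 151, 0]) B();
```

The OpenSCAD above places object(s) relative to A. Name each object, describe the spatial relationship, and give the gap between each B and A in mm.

A is a table. B is a stool. Three stools sit around the table at the +y, −x, +x sides. The gap between each stool and the table is 230 mm.

Each stool's nearest face is 230 mm from the table's bounding box.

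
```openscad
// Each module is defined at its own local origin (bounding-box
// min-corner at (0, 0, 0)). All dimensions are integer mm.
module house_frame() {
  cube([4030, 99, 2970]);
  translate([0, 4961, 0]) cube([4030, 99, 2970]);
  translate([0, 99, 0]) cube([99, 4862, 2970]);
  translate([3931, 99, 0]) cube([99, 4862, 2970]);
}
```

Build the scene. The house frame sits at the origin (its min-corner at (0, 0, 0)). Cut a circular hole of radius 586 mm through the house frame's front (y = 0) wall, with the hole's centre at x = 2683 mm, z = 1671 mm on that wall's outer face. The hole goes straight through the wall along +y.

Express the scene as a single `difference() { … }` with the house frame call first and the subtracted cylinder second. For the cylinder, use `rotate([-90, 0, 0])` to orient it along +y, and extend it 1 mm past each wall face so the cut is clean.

difference() {
  house_frame();
  translate([2683, -1, 1671]) rotate([-90, 0, 0]) cylinder(h = 101, r = 586);
}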